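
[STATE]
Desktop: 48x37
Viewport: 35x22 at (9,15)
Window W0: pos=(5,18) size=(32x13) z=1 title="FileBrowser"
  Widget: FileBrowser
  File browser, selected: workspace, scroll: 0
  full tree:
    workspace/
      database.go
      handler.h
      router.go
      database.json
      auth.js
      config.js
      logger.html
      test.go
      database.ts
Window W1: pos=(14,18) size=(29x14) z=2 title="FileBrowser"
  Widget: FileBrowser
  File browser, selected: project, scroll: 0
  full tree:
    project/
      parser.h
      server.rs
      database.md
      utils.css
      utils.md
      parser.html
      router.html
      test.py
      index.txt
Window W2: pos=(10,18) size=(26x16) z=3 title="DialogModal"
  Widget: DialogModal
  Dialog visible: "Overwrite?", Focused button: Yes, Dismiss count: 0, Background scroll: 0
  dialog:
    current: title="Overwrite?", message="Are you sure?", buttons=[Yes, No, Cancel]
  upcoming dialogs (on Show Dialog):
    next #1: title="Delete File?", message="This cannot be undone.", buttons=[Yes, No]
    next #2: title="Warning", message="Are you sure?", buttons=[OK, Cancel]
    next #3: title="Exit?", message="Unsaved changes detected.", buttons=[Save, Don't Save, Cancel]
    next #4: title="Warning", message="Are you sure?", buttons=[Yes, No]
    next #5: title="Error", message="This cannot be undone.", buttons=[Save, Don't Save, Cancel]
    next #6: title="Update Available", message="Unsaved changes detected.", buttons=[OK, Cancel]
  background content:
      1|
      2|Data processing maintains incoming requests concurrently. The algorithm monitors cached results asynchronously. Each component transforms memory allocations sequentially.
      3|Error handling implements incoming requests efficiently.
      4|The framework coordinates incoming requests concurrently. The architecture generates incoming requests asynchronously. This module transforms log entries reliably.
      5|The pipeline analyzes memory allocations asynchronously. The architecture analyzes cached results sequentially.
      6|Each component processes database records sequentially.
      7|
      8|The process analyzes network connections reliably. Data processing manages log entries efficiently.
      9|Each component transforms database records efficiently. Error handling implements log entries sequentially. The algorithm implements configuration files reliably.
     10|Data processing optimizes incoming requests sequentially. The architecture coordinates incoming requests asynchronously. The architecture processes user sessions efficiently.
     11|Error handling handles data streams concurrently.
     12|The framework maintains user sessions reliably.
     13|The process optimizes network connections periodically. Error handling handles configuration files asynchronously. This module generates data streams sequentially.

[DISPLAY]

                                   
                                   
                                   
━┏━━━━━━━━━━━━━━━━━━━━━━━━┓━━━━━━┓ 
l┃ DialogModal            ┃      ┃ 
─┠────────────────────────┨──────┨ 
-┃                        ┃      ┃ 
 ┃Data processing maintain┃      ┃ 
 ┃Error handling implement┃      ┃ 
 ┃Th┌──────────────────┐te┃      ┃ 
 ┃Th│    Overwrite?    │me┃      ┃ 
 ┃Ea│  Are you sure?   │es┃      ┃ 
 ┃  │[Yes]  No   Cancel│  ┃      ┃ 
 ┃Th└──────────────────┘et┃      ┃ 
 ┃Each component transform┃      ┃ 
━┃Data processing optimize┃      ┃ 
 ┃Error handling handles d┃━━━━━━┛ 
 ┃The framework maintains ┃        
 ┗━━━━━━━━━━━━━━━━━━━━━━━━┛        
                                   
                                   
                                   


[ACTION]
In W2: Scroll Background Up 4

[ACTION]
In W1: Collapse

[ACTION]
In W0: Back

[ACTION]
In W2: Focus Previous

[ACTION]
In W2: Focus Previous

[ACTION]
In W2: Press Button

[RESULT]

                                   
                                   
                                   
━┏━━━━━━━━━━━━━━━━━━━━━━━━┓━━━━━━┓ 
l┃ DialogModal            ┃      ┃ 
─┠────────────────────────┨──────┨ 
-┃                        ┃      ┃ 
 ┃Data processing maintain┃      ┃ 
 ┃Error handling implement┃      ┃ 
 ┃The framework coordinate┃      ┃ 
 ┃The pipeline analyzes me┃      ┃ 
 ┃Each component processes┃      ┃ 
 ┃                        ┃      ┃ 
 ┃The process analyzes net┃      ┃ 
 ┃Each component transform┃      ┃ 
━┃Data processing optimize┃      ┃ 
 ┃Error handling handles d┃━━━━━━┛ 
 ┃The framework maintains ┃        
 ┗━━━━━━━━━━━━━━━━━━━━━━━━┛        
                                   
                                   
                                   


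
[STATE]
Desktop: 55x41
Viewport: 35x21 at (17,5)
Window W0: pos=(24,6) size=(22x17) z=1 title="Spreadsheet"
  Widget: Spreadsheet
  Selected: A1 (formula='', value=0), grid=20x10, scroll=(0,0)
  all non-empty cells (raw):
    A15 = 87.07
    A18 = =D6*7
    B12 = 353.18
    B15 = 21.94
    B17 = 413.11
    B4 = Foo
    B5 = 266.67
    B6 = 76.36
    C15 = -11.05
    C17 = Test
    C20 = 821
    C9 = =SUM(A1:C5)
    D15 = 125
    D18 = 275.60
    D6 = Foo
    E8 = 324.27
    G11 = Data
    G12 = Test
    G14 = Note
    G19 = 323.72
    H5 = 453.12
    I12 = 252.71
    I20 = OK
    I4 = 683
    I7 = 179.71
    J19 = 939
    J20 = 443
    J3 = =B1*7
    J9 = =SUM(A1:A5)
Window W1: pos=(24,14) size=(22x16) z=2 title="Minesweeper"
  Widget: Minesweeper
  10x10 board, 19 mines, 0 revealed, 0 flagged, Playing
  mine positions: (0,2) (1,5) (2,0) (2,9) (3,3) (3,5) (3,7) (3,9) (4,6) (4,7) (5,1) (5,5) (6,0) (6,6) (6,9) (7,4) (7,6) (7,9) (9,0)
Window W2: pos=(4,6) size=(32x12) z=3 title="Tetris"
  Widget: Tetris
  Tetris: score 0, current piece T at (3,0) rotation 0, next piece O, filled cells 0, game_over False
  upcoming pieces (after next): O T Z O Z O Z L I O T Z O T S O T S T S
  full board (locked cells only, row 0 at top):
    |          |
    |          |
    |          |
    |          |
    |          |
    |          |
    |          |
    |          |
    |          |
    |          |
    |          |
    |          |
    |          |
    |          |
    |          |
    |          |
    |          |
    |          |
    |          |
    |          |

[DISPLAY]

                                   
━━━━━━━━━━━━━━━━━━┓━━━━━━━━━┓      
                  ┃t        ┃      
──────────────────┨─────────┨      
ext:              ┃         ┃      
▓                 ┃    B    ┃      
▓                 ┃---------┃      
                  ┃]       0┃      
                  ┃0       0┃      
                  ┃━━━━━━━━━┓      
core:             ┃r        ┃      
                  ┃─────────┨      
━━━━━━━━━━━━━━━━━━┛         ┃      
       ┃■■■■■■■■■■          ┃      
       ┃■■■■■■■■■■          ┃      
       ┃■■■■■■■■■■          ┃      
       ┃■■■■■■■■■■          ┃      
       ┃■■■■■■■■■■          ┃      
       ┃■■■■■■■■■■          ┃      
       ┃■■■■■■■■■■          ┃      
       ┃■■■■■■■■■■          ┃      


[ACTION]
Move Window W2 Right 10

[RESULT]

                                   
━━━━━━━━━━━━━━━━━━━━━━━━━━━━┓      
etris                       ┃      
────────────────────────────┨      
        │Next:              ┃      
        │▓▓                 ┃      
        │▓▓                 ┃      
        │                   ┃      
        │                   ┃      
        │                   ┃      
        │Score:             ┃      
        │0                  ┃      
━━━━━━━━━━━━━━━━━━━━━━━━━━━━┛      
       ┃■■■■■■■■■■          ┃      
       ┃■■■■■■■■■■          ┃      
       ┃■■■■■■■■■■          ┃      
       ┃■■■■■■■■■■          ┃      
       ┃■■■■■■■■■■          ┃      
       ┃■■■■■■■■■■          ┃      
       ┃■■■■■■■■■■          ┃      
       ┃■■■■■■■■■■          ┃      


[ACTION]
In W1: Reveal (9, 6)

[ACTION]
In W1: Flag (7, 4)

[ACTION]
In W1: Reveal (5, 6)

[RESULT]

                                   
━━━━━━━━━━━━━━━━━━━━━━━━━━━━┓      
etris                       ┃      
────────────────────────────┨      
        │Next:              ┃      
        │▓▓                 ┃      
        │▓▓                 ┃      
        │                   ┃      
        │                   ┃      
        │                   ┃      
        │Score:             ┃      
        │0                  ┃      
━━━━━━━━━━━━━━━━━━━━━━━━━━━━┛      
       ┃■■■■■■■■■■          ┃      
       ┃■■■■■■■■■■          ┃      
       ┃■■■■■■■■■■          ┃      
       ┃■■■■■■■■■■          ┃      
       ┃■■■■■■4■■■          ┃      
       ┃■211■■■■■■          ┃      
       ┃■1 1⚑■■■■■          ┃      
       ┃■1 1121111          ┃      


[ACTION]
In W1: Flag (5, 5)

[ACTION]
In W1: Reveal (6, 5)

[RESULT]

                                   
━━━━━━━━━━━━━━━━━━━━━━━━━━━━┓      
etris                       ┃      
────────────────────────────┨      
        │Next:              ┃      
        │▓▓                 ┃      
        │▓▓                 ┃      
        │                   ┃      
        │                   ┃      
        │                   ┃      
        │Score:             ┃      
        │0                  ┃      
━━━━━━━━━━━━━━━━━━━━━━━━━━━━┛      
       ┃■■■■■■■■■■          ┃      
       ┃■■■■■■■■■■          ┃      
       ┃■■■■■■■■■■          ┃      
       ┃■■■■■■■■■■          ┃      
       ┃■■■■■⚑4■■■          ┃      
       ┃■211■4■■■■          ┃      
       ┃■1 1⚑■■■■■          ┃      
       ┃■1 1121111          ┃      


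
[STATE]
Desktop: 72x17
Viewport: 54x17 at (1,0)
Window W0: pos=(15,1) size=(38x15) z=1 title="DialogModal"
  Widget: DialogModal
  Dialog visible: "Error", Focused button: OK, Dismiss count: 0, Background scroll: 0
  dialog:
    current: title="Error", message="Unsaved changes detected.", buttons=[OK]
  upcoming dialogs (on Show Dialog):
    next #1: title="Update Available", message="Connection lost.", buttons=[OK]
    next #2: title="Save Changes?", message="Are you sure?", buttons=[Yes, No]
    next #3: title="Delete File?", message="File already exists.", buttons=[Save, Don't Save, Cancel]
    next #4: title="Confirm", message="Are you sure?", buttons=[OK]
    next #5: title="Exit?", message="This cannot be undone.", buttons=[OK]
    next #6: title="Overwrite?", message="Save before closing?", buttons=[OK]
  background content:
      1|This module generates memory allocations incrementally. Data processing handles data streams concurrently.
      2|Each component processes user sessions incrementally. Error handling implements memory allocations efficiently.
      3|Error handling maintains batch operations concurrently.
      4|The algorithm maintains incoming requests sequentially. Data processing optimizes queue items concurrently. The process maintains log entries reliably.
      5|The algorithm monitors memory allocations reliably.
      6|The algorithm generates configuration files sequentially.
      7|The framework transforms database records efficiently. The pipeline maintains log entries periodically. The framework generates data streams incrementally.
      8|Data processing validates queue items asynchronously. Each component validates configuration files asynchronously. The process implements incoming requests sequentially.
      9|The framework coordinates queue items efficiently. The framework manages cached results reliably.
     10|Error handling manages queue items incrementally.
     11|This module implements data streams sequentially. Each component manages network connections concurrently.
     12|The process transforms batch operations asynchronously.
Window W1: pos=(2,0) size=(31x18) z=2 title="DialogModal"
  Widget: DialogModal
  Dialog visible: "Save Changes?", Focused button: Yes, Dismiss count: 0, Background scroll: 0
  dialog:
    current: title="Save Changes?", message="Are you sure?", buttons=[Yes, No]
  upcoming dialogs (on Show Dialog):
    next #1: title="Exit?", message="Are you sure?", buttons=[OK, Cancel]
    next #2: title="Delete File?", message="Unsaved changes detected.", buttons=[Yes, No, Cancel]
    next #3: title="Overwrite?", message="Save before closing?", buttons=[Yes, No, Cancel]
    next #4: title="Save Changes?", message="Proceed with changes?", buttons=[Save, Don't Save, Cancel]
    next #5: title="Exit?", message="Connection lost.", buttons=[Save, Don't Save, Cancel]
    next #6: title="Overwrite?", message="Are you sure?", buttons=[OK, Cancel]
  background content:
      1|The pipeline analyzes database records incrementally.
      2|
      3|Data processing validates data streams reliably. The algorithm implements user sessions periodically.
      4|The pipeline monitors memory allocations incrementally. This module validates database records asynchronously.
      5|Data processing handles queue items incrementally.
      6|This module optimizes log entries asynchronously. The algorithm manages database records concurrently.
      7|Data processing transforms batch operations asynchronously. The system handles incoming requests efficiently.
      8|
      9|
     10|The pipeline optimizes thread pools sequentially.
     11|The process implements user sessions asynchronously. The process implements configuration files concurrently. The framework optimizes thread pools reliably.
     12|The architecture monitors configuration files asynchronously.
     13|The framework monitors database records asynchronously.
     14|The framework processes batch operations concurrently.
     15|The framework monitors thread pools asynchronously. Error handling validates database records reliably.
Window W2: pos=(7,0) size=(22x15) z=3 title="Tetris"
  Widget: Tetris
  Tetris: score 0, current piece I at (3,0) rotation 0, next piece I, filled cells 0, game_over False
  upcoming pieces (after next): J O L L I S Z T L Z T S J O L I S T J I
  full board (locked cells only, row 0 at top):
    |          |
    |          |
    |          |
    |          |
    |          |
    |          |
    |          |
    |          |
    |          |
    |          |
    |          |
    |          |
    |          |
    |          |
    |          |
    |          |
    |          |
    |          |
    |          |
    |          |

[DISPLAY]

 ┏━━━━┏━━━━━━━━━━━━━━━━━━━━┓━━━┓                      
 ┃ Dia┃ Tetris             ┃   ┃━━━━━━━━━━━━━━━━━━━┓  
 ┠────┠────────────────────┨───┨                   ┃  
 ┃The ┃          │Next:    ┃bas┃───────────────────┨  
 ┃    ┃          │████     ┃   ┃ates memory allocat┃  
 ┃Data┃          │         ┃dat┃ocesses user sessio┃  
 ┃The ┃          │         ┃ry ┃intains batch opera┃  
 ┃Data┃          │         ┃eue┃──────────────┐ req┃  
 ┃This┃          │         ┃ent┃ror           │loca┃  
 ┃Data┃          │Score:   ┃ ba┃ges detected. │atio┃  
 ┃    ┃          │0        ┃   ┃OK]           │e re┃  
 ┃    ┃          │         ┃   ┃──────────────┘item┃  
 ┃The ┃          │         ┃ead┃rdinates queue item┃  
 ┃The ┃          │         ┃r s┃nages queue items i┃  
 ┃The ┗━━━━━━━━━━━━━━━━━━━━┛con┃ments data streams ┃  
 ┃The framework monitors databa┃━━━━━━━━━━━━━━━━━━━┛  
 ┃The framework processes batch┃                      


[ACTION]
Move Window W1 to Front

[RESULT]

 ┏━━━━━━━━━━━━━━━━━━━━━━━━━━━━━┓                      
 ┃ DialogModal                 ┃━━━━━━━━━━━━━━━━━━━┓  
 ┠─────────────────────────────┨                   ┃  
 ┃The pipeline analyzes databas┃───────────────────┨  
 ┃                             ┃ates memory allocat┃  
 ┃Data processing validates dat┃ocesses user sessio┃  
 ┃The pipeline monitors memory ┃intains batch opera┃  
 ┃Data p┌───────────────┐ queue┃──────────────┐ req┃  
 ┃This m│ Save Changes? │og ent┃ror           │loca┃  
 ┃Data p│ Are you sure? │rms ba┃ges detected. │atio┃  
 ┃      │   [Yes]  No   │      ┃OK]           │e re┃  
 ┃      └───────────────┘      ┃──────────────┘item┃  
 ┃The pipeline optimizes thread┃rdinates queue item┃  
 ┃The process implements user s┃nages queue items i┃  
 ┃The architecture monitors con┃ments data streams ┃  
 ┃The framework monitors databa┃━━━━━━━━━━━━━━━━━━━┛  
 ┃The framework processes batch┃                      


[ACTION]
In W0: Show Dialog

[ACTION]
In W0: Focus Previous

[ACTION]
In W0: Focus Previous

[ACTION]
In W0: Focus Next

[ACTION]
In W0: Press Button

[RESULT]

 ┏━━━━━━━━━━━━━━━━━━━━━━━━━━━━━┓                      
 ┃ DialogModal                 ┃━━━━━━━━━━━━━━━━━━━┓  
 ┠─────────────────────────────┨                   ┃  
 ┃The pipeline analyzes databas┃───────────────────┨  
 ┃                             ┃ates memory allocat┃  
 ┃Data processing validates dat┃ocesses user sessio┃  
 ┃The pipeline monitors memory ┃intains batch opera┃  
 ┃Data p┌───────────────┐ queue┃ntains incoming req┃  
 ┃This m│ Save Changes? │og ent┃itors memory alloca┃  
 ┃Data p│ Are you sure? │rms ba┃erates configuratio┃  
 ┃      │   [Yes]  No   │      ┃nsforms database re┃  
 ┃      └───────────────┘      ┃alidates queue item┃  
 ┃The pipeline optimizes thread┃rdinates queue item┃  
 ┃The process implements user s┃nages queue items i┃  
 ┃The architecture monitors con┃ments data streams ┃  
 ┃The framework monitors databa┃━━━━━━━━━━━━━━━━━━━┛  
 ┃The framework processes batch┃                      


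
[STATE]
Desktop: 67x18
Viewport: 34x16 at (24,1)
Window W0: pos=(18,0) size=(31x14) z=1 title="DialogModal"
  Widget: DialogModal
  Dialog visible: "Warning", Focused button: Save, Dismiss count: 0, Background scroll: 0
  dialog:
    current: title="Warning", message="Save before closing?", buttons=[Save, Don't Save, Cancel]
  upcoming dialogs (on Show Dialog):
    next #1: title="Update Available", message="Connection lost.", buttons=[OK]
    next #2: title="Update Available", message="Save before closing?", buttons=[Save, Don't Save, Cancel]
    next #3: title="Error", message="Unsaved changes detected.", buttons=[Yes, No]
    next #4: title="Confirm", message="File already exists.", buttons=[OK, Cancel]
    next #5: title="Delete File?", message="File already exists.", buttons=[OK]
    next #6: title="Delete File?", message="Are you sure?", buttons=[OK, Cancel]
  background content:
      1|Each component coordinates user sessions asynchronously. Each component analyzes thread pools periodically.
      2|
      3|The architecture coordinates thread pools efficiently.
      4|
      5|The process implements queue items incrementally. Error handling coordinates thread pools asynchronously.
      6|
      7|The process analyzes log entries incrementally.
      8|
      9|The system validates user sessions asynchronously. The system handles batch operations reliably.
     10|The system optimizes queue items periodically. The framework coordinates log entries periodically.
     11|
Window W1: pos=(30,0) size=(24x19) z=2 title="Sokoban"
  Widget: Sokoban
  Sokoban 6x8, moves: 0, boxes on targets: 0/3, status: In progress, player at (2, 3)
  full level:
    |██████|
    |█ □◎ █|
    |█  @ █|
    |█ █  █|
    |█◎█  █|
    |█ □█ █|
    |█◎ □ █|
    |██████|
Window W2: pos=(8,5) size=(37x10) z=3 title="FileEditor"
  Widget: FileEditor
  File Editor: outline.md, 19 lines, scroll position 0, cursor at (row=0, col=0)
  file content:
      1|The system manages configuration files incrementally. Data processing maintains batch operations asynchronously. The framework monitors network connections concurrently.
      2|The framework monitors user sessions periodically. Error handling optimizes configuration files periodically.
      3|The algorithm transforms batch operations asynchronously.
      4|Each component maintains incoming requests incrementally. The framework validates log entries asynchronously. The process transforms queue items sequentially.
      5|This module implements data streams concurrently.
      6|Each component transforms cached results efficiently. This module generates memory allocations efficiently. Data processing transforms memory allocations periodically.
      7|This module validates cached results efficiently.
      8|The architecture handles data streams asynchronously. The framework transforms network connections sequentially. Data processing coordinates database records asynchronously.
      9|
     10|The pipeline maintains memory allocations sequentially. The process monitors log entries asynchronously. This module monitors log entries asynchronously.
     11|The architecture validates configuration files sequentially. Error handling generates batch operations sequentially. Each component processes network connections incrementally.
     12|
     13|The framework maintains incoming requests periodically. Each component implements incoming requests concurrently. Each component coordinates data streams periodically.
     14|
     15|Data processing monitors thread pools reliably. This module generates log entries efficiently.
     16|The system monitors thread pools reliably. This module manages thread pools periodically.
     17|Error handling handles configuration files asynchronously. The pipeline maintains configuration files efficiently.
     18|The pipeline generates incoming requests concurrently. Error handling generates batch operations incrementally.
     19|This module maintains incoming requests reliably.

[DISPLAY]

ogModa┃ Sokoban              ┃    
──────┠──────────────────────┨    
compon┃██████                ┃    
      ┃█ □◎ █                ┃    
━━━━━━━━━━━━━━━━━━━━┓        ┃    
                    ┃        ┃    
────────────────────┨        ┃    
ges configuration f▲┃        ┃    
onitors user sessio█┃        ┃    
ransforms batch ope░┃        ┃    
maintains incoming ░┃        ┃    
lements data stream░┃        ┃    
transforms cached r▼┃        ┃    
━━━━━━━━━━━━━━━━━━━━┛        ┃    
      ┃                      ┃    
      ┃                      ┃    


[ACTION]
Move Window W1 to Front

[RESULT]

ogModa┃ Sokoban              ┃    
──────┠──────────────────────┨    
compon┃██████                ┃    
      ┃█ □◎ █                ┃    
━━━━━━┃█  @ █                ┃    
      ┃█ █  █                ┃    
──────┃█◎█  █                ┃    
ges co┃█ □█ █                ┃    
onitor┃█◎ □ █                ┃    
ransfo┃██████                ┃    
mainta┃Moves: 0  0/3         ┃    
lement┃                      ┃    
transf┃                      ┃    
━━━━━━┃                      ┃    
      ┃                      ┃    
      ┃                      ┃    


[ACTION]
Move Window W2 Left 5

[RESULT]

ogModa┃ Sokoban              ┃    
──────┠──────────────────────┨    
compon┃██████                ┃    
      ┃█ □◎ █                ┃    
━━━━━━┃█  @ █                ┃    
      ┃█ █  █                ┃    
──────┃█◎█  █                ┃    
onfigu┃█ □█ █                ┃    
rs use┃█◎ □ █                ┃    
orms b┃██████                ┃    
ains i┃Moves: 0  0/3         ┃    
ts dat┃                      ┃    
forms ┃                      ┃    
━━━━━━┃                      ┃    
      ┃                      ┃    
      ┃                      ┃    


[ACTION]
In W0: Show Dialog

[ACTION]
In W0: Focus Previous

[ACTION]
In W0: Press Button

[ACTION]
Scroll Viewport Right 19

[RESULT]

okoban              ┃             
────────────────────┨             
████                ┃             
□◎ █                ┃             
 @ █                ┃             
█  █                ┃             
█  █                ┃             
□█ █                ┃             
 □ █                ┃             
████                ┃             
ves: 0  0/3         ┃             
                    ┃             
                    ┃             
                    ┃             
                    ┃             
                    ┃             


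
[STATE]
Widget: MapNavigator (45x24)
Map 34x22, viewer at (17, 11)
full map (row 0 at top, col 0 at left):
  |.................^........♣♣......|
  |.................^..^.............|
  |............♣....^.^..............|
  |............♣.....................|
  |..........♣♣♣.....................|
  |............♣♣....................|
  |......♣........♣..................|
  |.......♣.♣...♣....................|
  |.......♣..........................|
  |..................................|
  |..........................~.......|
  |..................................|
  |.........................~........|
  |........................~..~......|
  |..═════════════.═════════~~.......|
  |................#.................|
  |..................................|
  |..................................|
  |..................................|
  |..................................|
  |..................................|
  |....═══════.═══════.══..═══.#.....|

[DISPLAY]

                                             
     .................^........♣♣......      
     .................^..^.............      
     ............♣....^.^..............      
     ............♣.....................      
     ..........♣♣♣.....................      
     ............♣♣....................      
     ......♣........♣..................      
     .......♣.♣...♣....................      
     .......♣..........................      
     ..................................      
     ..........................~.......      
     .................@................      
     .........................~........      
     ........................~..~......      
     ..═════════════.═════════~~.......      
     ................#.................      
     ..................................      
     ..................................      
     ..................................      
     ..................................      
     ..................................      
     ....═══════.═══════.══..═══.#.....      
                                             


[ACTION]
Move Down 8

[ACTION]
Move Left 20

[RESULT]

                      .......♣.♣...♣.........
                      .......♣...............
                      .......................
                      .......................
                      .......................
                      .......................
                      .......................
                      ..═════════════.═══════
                      ................#......
                      .......................
                      .......................
                      .......................
                      @......................
                      .......................
                      ....═══════.═══════.══.
                                             
                                             
                                             
                                             
                                             
                                             
                                             
                                             
                                             


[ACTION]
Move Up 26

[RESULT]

                                             
                                             
                                             
                                             
                                             
                                             
                                             
                                             
                                             
                                             
                                             
                                             
                      @................^.....
                      .................^..^..
                      ............♣....^.^...
                      ............♣..........
                      ..........♣♣♣..........
                      ............♣♣.........
                      ......♣........♣.......
                      .......♣.♣...♣.........
                      .......♣...............
                      .......................
                      .......................
                      .......................


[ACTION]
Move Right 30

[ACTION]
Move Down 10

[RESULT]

                                             
                                             
.........^........♣♣......                   
.........^..^.............                   
....♣....^.^..............                   
....♣.....................                   
..♣♣♣.....................                   
....♣♣....................                   
.......♣..................                   
.♣...♣....................                   
..........................                   
..........................                   
..................~...@...                   
..........................                   
.................~........                   
................~..~......                   
═══════.═════════~~.......                   
........#.................                   
..........................                   
..........................                   
..........................                   
..........................                   
..........................                   
═══.═══════.══..═══.#.....                   


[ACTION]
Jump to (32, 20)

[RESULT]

........................                     
........................                     
................~.......                     
........................                     
...............~........                     
..............~..~......                     
═════.═════════~~.......                     
......#.................                     
........................                     
........................                     
........................                     
........................                     
......................@.                     
═.═══════.══..═══.#.....                     
                                             
                                             
                                             
                                             
                                             
                                             
                                             
                                             
                                             
                                             


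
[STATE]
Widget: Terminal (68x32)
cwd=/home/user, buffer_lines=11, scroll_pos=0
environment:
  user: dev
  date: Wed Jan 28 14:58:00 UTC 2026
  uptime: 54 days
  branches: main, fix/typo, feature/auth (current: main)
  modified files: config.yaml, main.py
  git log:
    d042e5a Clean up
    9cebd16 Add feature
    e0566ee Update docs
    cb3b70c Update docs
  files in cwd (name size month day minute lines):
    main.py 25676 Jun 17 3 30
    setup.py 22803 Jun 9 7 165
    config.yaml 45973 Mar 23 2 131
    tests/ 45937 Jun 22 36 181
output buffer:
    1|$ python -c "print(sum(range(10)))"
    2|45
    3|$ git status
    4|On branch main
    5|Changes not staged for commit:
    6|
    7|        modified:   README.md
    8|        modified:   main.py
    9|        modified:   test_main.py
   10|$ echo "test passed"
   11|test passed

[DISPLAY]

$ python -c "print(sum(range(10)))"                                 
45                                                                  
$ git status                                                        
On branch main                                                      
Changes not staged for commit:                                      
                                                                    
        modified:   README.md                                       
        modified:   main.py                                         
        modified:   test_main.py                                    
$ echo "test passed"                                                
test passed                                                         
$ █                                                                 
                                                                    
                                                                    
                                                                    
                                                                    
                                                                    
                                                                    
                                                                    
                                                                    
                                                                    
                                                                    
                                                                    
                                                                    
                                                                    
                                                                    
                                                                    
                                                                    
                                                                    
                                                                    
                                                                    
                                                                    


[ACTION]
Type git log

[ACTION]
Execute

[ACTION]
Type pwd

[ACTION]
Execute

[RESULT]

$ python -c "print(sum(range(10)))"                                 
45                                                                  
$ git status                                                        
On branch main                                                      
Changes not staged for commit:                                      
                                                                    
        modified:   README.md                                       
        modified:   main.py                                         
        modified:   test_main.py                                    
$ echo "test passed"                                                
test passed                                                         
$ git log                                                           
d042e5a Clean up                                                    
9cebd16 Add feature                                                 
e0566ee Update docs                                                 
cb3b70c Update docs                                                 
$ pwd                                                               
/home/user                                                          
$ █                                                                 
                                                                    
                                                                    
                                                                    
                                                                    
                                                                    
                                                                    
                                                                    
                                                                    
                                                                    
                                                                    
                                                                    
                                                                    
                                                                    


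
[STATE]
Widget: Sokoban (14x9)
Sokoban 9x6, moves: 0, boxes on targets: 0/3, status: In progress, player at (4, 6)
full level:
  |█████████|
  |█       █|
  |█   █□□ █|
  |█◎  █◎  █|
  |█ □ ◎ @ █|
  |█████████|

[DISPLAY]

█████████     
█       █     
█   █□□ █     
█◎  █◎  █     
█ □ ◎ @ █     
█████████     
Moves: 0  0/3 
              
              


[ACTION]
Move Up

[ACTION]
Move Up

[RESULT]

█████████     
█     □ █     
█   █□@ █     
█◎  █◎  █     
█ □ ◎   █     
█████████     
Moves: 2  0/3 
              
              
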